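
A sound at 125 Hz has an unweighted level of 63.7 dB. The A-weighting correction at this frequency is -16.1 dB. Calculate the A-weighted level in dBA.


Given values:
  SPL = 63.7 dB
  A-weighting at 125 Hz = -16.1 dB
Formula: L_A = SPL + A_weight
L_A = 63.7 + (-16.1)
L_A = 47.6

47.6 dBA


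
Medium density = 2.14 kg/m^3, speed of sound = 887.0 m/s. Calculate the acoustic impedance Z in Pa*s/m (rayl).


Given values:
  rho = 2.14 kg/m^3
  c = 887.0 m/s
Formula: Z = rho * c
Z = 2.14 * 887.0
Z = 1898.18

1898.18 rayl


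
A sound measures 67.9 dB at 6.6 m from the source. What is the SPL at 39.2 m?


Given values:
  SPL1 = 67.9 dB, r1 = 6.6 m, r2 = 39.2 m
Formula: SPL2 = SPL1 - 20 * log10(r2 / r1)
Compute ratio: r2 / r1 = 39.2 / 6.6 = 5.9394
Compute log10: log10(5.9394) = 0.773743
Compute drop: 20 * 0.773743 = 15.4749
SPL2 = 67.9 - 15.4749 = 52.43

52.43 dB


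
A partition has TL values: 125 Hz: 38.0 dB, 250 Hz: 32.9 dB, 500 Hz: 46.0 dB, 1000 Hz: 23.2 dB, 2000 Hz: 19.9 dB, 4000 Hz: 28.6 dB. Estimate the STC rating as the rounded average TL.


Given TL values at each frequency:
  125 Hz: 38.0 dB
  250 Hz: 32.9 dB
  500 Hz: 46.0 dB
  1000 Hz: 23.2 dB
  2000 Hz: 19.9 dB
  4000 Hz: 28.6 dB
Formula: STC ~ round(average of TL values)
Sum = 38.0 + 32.9 + 46.0 + 23.2 + 19.9 + 28.6 = 188.6
Average = 188.6 / 6 = 31.43
Rounded: 31

31


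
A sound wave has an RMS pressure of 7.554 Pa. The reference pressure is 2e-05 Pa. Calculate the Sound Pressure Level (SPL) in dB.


Given values:
  p = 7.554 Pa
  p_ref = 2e-05 Pa
Formula: SPL = 20 * log10(p / p_ref)
Compute ratio: p / p_ref = 7.554 / 2e-05 = 377700
Compute log10: log10(377700) = 5.577147
Multiply: SPL = 20 * 5.577147 = 111.54

111.54 dB


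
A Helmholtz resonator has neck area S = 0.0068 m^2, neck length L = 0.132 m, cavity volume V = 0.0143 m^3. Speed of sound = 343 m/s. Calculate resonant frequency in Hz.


Given values:
  S = 0.0068 m^2, L = 0.132 m, V = 0.0143 m^3, c = 343 m/s
Formula: f = (c / (2*pi)) * sqrt(S / (V * L))
Compute V * L = 0.0143 * 0.132 = 0.0018876
Compute S / (V * L) = 0.0068 / 0.0018876 = 3.6025
Compute sqrt(3.6025) = 1.898025
Compute c / (2*pi) = 343 / 6.283185 = 54.590148
f = 54.590148 * 1.898025 = 103.61

103.61 Hz


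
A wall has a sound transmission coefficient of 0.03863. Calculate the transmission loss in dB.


Given values:
  tau = 0.03863
Formula: TL = 10 * log10(1 / tau)
Compute 1 / tau = 1 / 0.03863 = 25.8866
Compute log10(25.8866) = 1.413075
TL = 10 * 1.413075 = 14.13

14.13 dB


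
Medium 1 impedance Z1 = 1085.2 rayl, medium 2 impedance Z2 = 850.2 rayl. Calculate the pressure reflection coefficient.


Given values:
  Z1 = 1085.2 rayl, Z2 = 850.2 rayl
Formula: R = (Z2 - Z1) / (Z2 + Z1)
Numerator: Z2 - Z1 = 850.2 - 1085.2 = -235.0
Denominator: Z2 + Z1 = 850.2 + 1085.2 = 1935.4
R = -235.0 / 1935.4 = -0.1214

-0.1214


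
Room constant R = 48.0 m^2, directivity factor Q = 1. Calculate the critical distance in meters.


Given values:
  R = 48.0 m^2, Q = 1
Formula: d_c = 0.141 * sqrt(Q * R)
Compute Q * R = 1 * 48.0 = 48.0
Compute sqrt(48.0) = 6.9282
d_c = 0.141 * 6.9282 = 0.977

0.977 m


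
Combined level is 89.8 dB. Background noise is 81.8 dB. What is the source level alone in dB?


Given values:
  L_total = 89.8 dB, L_bg = 81.8 dB
Formula: L_source = 10 * log10(10^(L_total/10) - 10^(L_bg/10))
Convert to linear:
  10^(89.8/10) = 954992586.0214
  10^(81.8/10) = 151356124.8436
Difference: 954992586.0214 - 151356124.8436 = 803636461.1778
L_source = 10 * log10(803636461.1778) = 89.05

89.05 dB


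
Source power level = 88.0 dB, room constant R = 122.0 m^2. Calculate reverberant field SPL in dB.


Given values:
  Lw = 88.0 dB, R = 122.0 m^2
Formula: SPL = Lw + 10 * log10(4 / R)
Compute 4 / R = 4 / 122.0 = 0.032787
Compute 10 * log10(0.032787) = -14.843
SPL = 88.0 + (-14.843) = 73.16

73.16 dB


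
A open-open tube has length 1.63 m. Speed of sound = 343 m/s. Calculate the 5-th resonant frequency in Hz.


Given values:
  Tube type: open-open, L = 1.63 m, c = 343 m/s, n = 5
Formula: f_n = n * c / (2 * L)
Compute 2 * L = 2 * 1.63 = 3.26
f = 5 * 343 / 3.26
f = 526.07

526.07 Hz


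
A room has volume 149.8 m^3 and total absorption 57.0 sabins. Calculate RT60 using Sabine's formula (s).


Given values:
  V = 149.8 m^3
  A = 57.0 sabins
Formula: RT60 = 0.161 * V / A
Numerator: 0.161 * 149.8 = 24.1178
RT60 = 24.1178 / 57.0 = 0.423

0.423 s


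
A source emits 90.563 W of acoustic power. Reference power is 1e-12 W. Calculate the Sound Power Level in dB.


Given values:
  W = 90.563 W
  W_ref = 1e-12 W
Formula: SWL = 10 * log10(W / W_ref)
Compute ratio: W / W_ref = 90563000000000
Compute log10: log10(90563000000000) = 13.956951
Multiply: SWL = 10 * 13.956951 = 139.57

139.57 dB


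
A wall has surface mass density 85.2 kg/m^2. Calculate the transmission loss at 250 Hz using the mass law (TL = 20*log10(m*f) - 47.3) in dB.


Given values:
  m = 85.2 kg/m^2, f = 250 Hz
Formula: TL = 20 * log10(m * f) - 47.3
Compute m * f = 85.2 * 250 = 21300.0
Compute log10(21300.0) = 4.32838
Compute 20 * 4.32838 = 86.5676
TL = 86.5676 - 47.3 = 39.27

39.27 dB


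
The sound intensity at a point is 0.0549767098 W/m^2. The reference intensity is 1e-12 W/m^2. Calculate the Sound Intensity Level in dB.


Given values:
  I = 0.0549767098 W/m^2
  I_ref = 1e-12 W/m^2
Formula: SIL = 10 * log10(I / I_ref)
Compute ratio: I / I_ref = 54976709800
Compute log10: log10(54976709800) = 10.740179
Multiply: SIL = 10 * 10.740179 = 107.4

107.4 dB


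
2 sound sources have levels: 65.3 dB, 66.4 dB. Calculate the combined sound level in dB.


Formula: L_total = 10 * log10( sum(10^(Li/10)) )
  Source 1: 10^(65.3/10) = 3388441.5614
  Source 2: 10^(66.4/10) = 4365158.3224
Sum of linear values = 7753599.8838
L_total = 10 * log10(7753599.8838) = 68.9

68.9 dB


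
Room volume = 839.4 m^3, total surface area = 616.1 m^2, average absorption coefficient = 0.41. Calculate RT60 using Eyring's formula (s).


Given values:
  V = 839.4 m^3, S = 616.1 m^2, alpha = 0.41
Formula: RT60 = 0.161 * V / (-S * ln(1 - alpha))
Compute ln(1 - 0.41) = ln(0.59) = -0.527633
Denominator: -616.1 * -0.527633 = 325.0747
Numerator: 0.161 * 839.4 = 135.1434
RT60 = 135.1434 / 325.0747 = 0.416

0.416 s


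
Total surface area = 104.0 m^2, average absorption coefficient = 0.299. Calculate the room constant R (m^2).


Given values:
  S = 104.0 m^2, alpha = 0.299
Formula: R = S * alpha / (1 - alpha)
Numerator: 104.0 * 0.299 = 31.096
Denominator: 1 - 0.299 = 0.701
R = 31.096 / 0.701 = 44.36

44.36 m^2


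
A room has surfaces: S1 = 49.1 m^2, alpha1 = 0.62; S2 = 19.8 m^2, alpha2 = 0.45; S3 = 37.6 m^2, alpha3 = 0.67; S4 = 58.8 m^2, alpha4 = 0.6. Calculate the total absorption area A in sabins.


Given surfaces:
  Surface 1: 49.1 * 0.62 = 30.442
  Surface 2: 19.8 * 0.45 = 8.91
  Surface 3: 37.6 * 0.67 = 25.192
  Surface 4: 58.8 * 0.6 = 35.28
Formula: A = sum(Si * alpha_i)
A = 30.442 + 8.91 + 25.192 + 35.28
A = 99.82

99.82 sabins


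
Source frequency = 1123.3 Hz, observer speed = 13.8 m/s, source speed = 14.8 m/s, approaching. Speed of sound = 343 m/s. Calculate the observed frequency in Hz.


Given values:
  f_s = 1123.3 Hz, v_o = 13.8 m/s, v_s = 14.8 m/s
  Direction: approaching
Formula: f_o = f_s * (c + v_o) / (c - v_s)
Numerator: c + v_o = 343 + 13.8 = 356.8
Denominator: c - v_s = 343 - 14.8 = 328.2
f_o = 1123.3 * 356.8 / 328.2 = 1221.19

1221.19 Hz


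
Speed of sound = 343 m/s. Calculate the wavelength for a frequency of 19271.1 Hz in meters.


Given values:
  c = 343 m/s, f = 19271.1 Hz
Formula: lambda = c / f
lambda = 343 / 19271.1
lambda = 0.0178

0.0178 m


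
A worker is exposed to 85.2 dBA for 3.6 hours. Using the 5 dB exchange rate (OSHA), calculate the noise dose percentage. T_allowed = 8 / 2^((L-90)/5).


Given values:
  L = 85.2 dBA, T = 3.6 hours
Formula: T_allowed = 8 / 2^((L - 90) / 5)
Compute exponent: (85.2 - 90) / 5 = -0.96
Compute 2^(-0.96) = 0.514057
T_allowed = 8 / 0.514057 = 15.562477 hours
Dose = (T / T_allowed) * 100
Dose = (3.6 / 15.562477) * 100 = 23.13

23.13 %


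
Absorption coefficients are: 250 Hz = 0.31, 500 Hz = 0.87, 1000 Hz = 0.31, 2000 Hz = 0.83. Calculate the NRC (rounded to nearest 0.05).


Given values:
  a_250 = 0.31, a_500 = 0.87
  a_1000 = 0.31, a_2000 = 0.83
Formula: NRC = (a250 + a500 + a1000 + a2000) / 4
Sum = 0.31 + 0.87 + 0.31 + 0.83 = 2.32
NRC = 2.32 / 4 = 0.58
Rounded to nearest 0.05: 0.6

0.6


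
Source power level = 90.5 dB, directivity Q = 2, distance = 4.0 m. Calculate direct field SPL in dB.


Given values:
  Lw = 90.5 dB, Q = 2, r = 4.0 m
Formula: SPL = Lw + 10 * log10(Q / (4 * pi * r^2))
Compute 4 * pi * r^2 = 4 * pi * 4.0^2 = 201.0619
Compute Q / denom = 2 / 201.0619 = 0.00994719
Compute 10 * log10(0.00994719) = -20.023
SPL = 90.5 + (-20.023) = 70.48

70.48 dB


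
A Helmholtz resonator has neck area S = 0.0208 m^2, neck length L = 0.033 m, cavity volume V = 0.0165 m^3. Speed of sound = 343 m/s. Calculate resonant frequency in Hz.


Given values:
  S = 0.0208 m^2, L = 0.033 m, V = 0.0165 m^3, c = 343 m/s
Formula: f = (c / (2*pi)) * sqrt(S / (V * L))
Compute V * L = 0.0165 * 0.033 = 0.0005445
Compute S / (V * L) = 0.0208 / 0.0005445 = 38.2002
Compute sqrt(38.2002) = 6.180631
Compute c / (2*pi) = 343 / 6.283185 = 54.590148
f = 54.590148 * 6.180631 = 337.4

337.4 Hz


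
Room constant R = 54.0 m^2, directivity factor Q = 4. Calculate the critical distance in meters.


Given values:
  R = 54.0 m^2, Q = 4
Formula: d_c = 0.141 * sqrt(Q * R)
Compute Q * R = 4 * 54.0 = 216.0
Compute sqrt(216.0) = 14.6969
d_c = 0.141 * 14.6969 = 2.072

2.072 m


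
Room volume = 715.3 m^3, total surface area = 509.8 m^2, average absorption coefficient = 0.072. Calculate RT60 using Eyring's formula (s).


Given values:
  V = 715.3 m^3, S = 509.8 m^2, alpha = 0.072
Formula: RT60 = 0.161 * V / (-S * ln(1 - alpha))
Compute ln(1 - 0.072) = ln(0.928) = -0.074724
Denominator: -509.8 * -0.074724 = 38.0943
Numerator: 0.161 * 715.3 = 115.1633
RT60 = 115.1633 / 38.0943 = 3.023

3.023 s


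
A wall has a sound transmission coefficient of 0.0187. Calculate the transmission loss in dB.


Given values:
  tau = 0.0187
Formula: TL = 10 * log10(1 / tau)
Compute 1 / tau = 1 / 0.0187 = 53.4759
Compute log10(53.4759) = 1.728158
TL = 10 * 1.728158 = 17.28

17.28 dB


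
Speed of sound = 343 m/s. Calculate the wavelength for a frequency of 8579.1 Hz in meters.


Given values:
  c = 343 m/s, f = 8579.1 Hz
Formula: lambda = c / f
lambda = 343 / 8579.1
lambda = 0.04

0.04 m


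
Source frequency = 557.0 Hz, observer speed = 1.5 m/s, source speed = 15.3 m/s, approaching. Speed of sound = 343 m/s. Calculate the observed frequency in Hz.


Given values:
  f_s = 557.0 Hz, v_o = 1.5 m/s, v_s = 15.3 m/s
  Direction: approaching
Formula: f_o = f_s * (c + v_o) / (c - v_s)
Numerator: c + v_o = 343 + 1.5 = 344.5
Denominator: c - v_s = 343 - 15.3 = 327.7
f_o = 557.0 * 344.5 / 327.7 = 585.56

585.56 Hz


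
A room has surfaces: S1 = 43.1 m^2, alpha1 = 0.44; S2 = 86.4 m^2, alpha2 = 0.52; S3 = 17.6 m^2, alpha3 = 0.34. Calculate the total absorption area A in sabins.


Given surfaces:
  Surface 1: 43.1 * 0.44 = 18.964
  Surface 2: 86.4 * 0.52 = 44.928
  Surface 3: 17.6 * 0.34 = 5.984
Formula: A = sum(Si * alpha_i)
A = 18.964 + 44.928 + 5.984
A = 69.88

69.88 sabins


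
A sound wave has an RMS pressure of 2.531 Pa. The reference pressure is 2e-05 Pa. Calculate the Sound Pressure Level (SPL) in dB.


Given values:
  p = 2.531 Pa
  p_ref = 2e-05 Pa
Formula: SPL = 20 * log10(p / p_ref)
Compute ratio: p / p_ref = 2.531 / 2e-05 = 126550
Compute log10: log10(126550) = 5.102262
Multiply: SPL = 20 * 5.102262 = 102.05

102.05 dB


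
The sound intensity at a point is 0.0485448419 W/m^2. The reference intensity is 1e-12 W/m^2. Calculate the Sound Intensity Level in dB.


Given values:
  I = 0.0485448419 W/m^2
  I_ref = 1e-12 W/m^2
Formula: SIL = 10 * log10(I / I_ref)
Compute ratio: I / I_ref = 48544841900
Compute log10: log10(48544841900) = 10.686143
Multiply: SIL = 10 * 10.686143 = 106.86

106.86 dB


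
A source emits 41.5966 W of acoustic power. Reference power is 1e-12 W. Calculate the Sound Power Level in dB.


Given values:
  W = 41.5966 W
  W_ref = 1e-12 W
Formula: SWL = 10 * log10(W / W_ref)
Compute ratio: W / W_ref = 41596600000000
Compute log10: log10(41596600000000) = 13.619058
Multiply: SWL = 10 * 13.619058 = 136.19

136.19 dB


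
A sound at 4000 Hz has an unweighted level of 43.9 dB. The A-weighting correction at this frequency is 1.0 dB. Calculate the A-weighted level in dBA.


Given values:
  SPL = 43.9 dB
  A-weighting at 4000 Hz = 1.0 dB
Formula: L_A = SPL + A_weight
L_A = 43.9 + (1.0)
L_A = 44.9

44.9 dBA


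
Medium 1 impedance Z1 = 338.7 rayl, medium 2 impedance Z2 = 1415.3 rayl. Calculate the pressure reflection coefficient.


Given values:
  Z1 = 338.7 rayl, Z2 = 1415.3 rayl
Formula: R = (Z2 - Z1) / (Z2 + Z1)
Numerator: Z2 - Z1 = 1415.3 - 338.7 = 1076.6
Denominator: Z2 + Z1 = 1415.3 + 338.7 = 1754.0
R = 1076.6 / 1754.0 = 0.6138

0.6138


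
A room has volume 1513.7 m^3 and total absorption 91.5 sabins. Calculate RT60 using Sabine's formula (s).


Given values:
  V = 1513.7 m^3
  A = 91.5 sabins
Formula: RT60 = 0.161 * V / A
Numerator: 0.161 * 1513.7 = 243.7057
RT60 = 243.7057 / 91.5 = 2.663

2.663 s


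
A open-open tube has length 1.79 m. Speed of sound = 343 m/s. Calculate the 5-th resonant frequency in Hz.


Given values:
  Tube type: open-open, L = 1.79 m, c = 343 m/s, n = 5
Formula: f_n = n * c / (2 * L)
Compute 2 * L = 2 * 1.79 = 3.58
f = 5 * 343 / 3.58
f = 479.05

479.05 Hz


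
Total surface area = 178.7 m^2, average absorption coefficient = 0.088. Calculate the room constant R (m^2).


Given values:
  S = 178.7 m^2, alpha = 0.088
Formula: R = S * alpha / (1 - alpha)
Numerator: 178.7 * 0.088 = 15.7256
Denominator: 1 - 0.088 = 0.912
R = 15.7256 / 0.912 = 17.24

17.24 m^2


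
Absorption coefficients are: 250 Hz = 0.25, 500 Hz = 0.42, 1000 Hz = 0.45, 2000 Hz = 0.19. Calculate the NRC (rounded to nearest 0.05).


Given values:
  a_250 = 0.25, a_500 = 0.42
  a_1000 = 0.45, a_2000 = 0.19
Formula: NRC = (a250 + a500 + a1000 + a2000) / 4
Sum = 0.25 + 0.42 + 0.45 + 0.19 = 1.31
NRC = 1.31 / 4 = 0.3275
Rounded to nearest 0.05: 0.35

0.35


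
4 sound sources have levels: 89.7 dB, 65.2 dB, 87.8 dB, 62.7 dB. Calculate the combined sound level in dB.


Formula: L_total = 10 * log10( sum(10^(Li/10)) )
  Source 1: 10^(89.7/10) = 933254300.797
  Source 2: 10^(65.2/10) = 3311311.2148
  Source 3: 10^(87.8/10) = 602559586.0744
  Source 4: 10^(62.7/10) = 1862087.1367
Sum of linear values = 1540987285.2229
L_total = 10 * log10(1540987285.2229) = 91.88

91.88 dB


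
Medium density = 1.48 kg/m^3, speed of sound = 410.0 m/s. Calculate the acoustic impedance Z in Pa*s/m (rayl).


Given values:
  rho = 1.48 kg/m^3
  c = 410.0 m/s
Formula: Z = rho * c
Z = 1.48 * 410.0
Z = 606.8

606.8 rayl


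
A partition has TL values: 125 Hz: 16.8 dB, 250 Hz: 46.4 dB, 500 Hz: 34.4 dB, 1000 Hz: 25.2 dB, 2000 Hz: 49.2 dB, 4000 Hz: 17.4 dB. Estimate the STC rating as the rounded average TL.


Given TL values at each frequency:
  125 Hz: 16.8 dB
  250 Hz: 46.4 dB
  500 Hz: 34.4 dB
  1000 Hz: 25.2 dB
  2000 Hz: 49.2 dB
  4000 Hz: 17.4 dB
Formula: STC ~ round(average of TL values)
Sum = 16.8 + 46.4 + 34.4 + 25.2 + 49.2 + 17.4 = 189.4
Average = 189.4 / 6 = 31.57
Rounded: 32

32


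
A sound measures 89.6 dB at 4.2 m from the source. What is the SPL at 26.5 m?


Given values:
  SPL1 = 89.6 dB, r1 = 4.2 m, r2 = 26.5 m
Formula: SPL2 = SPL1 - 20 * log10(r2 / r1)
Compute ratio: r2 / r1 = 26.5 / 4.2 = 6.3095
Compute log10: log10(6.3095) = 0.799995
Compute drop: 20 * 0.799995 = 15.9999
SPL2 = 89.6 - 15.9999 = 73.6

73.6 dB


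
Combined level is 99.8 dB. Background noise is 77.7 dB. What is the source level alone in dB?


Given values:
  L_total = 99.8 dB, L_bg = 77.7 dB
Formula: L_source = 10 * log10(10^(L_total/10) - 10^(L_bg/10))
Convert to linear:
  10^(99.8/10) = 9549925860.2144
  10^(77.7/10) = 58884365.5356
Difference: 9549925860.2144 - 58884365.5356 = 9491041494.6788
L_source = 10 * log10(9491041494.6788) = 99.77

99.77 dB


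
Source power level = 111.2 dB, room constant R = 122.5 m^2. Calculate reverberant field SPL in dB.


Given values:
  Lw = 111.2 dB, R = 122.5 m^2
Formula: SPL = Lw + 10 * log10(4 / R)
Compute 4 / R = 4 / 122.5 = 0.032653
Compute 10 * log10(0.032653) = -14.8608
SPL = 111.2 + (-14.8608) = 96.34

96.34 dB


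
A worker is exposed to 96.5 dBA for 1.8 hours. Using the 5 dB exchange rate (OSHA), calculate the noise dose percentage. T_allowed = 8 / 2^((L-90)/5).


Given values:
  L = 96.5 dBA, T = 1.8 hours
Formula: T_allowed = 8 / 2^((L - 90) / 5)
Compute exponent: (96.5 - 90) / 5 = 1.3
Compute 2^(1.3) = 2.462289
T_allowed = 8 / 2.462289 = 3.249009 hours
Dose = (T / T_allowed) * 100
Dose = (1.8 / 3.249009) * 100 = 55.4

55.4 %


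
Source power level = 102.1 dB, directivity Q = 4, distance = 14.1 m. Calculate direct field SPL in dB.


Given values:
  Lw = 102.1 dB, Q = 4, r = 14.1 m
Formula: SPL = Lw + 10 * log10(Q / (4 * pi * r^2))
Compute 4 * pi * r^2 = 4 * pi * 14.1^2 = 2498.3201
Compute Q / denom = 4 / 2498.3201 = 0.00160108
Compute 10 * log10(0.00160108) = -27.9559
SPL = 102.1 + (-27.9559) = 74.14

74.14 dB


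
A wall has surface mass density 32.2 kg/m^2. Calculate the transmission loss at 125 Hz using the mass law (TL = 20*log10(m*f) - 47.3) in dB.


Given values:
  m = 32.2 kg/m^2, f = 125 Hz
Formula: TL = 20 * log10(m * f) - 47.3
Compute m * f = 32.2 * 125 = 4025.0
Compute log10(4025.0) = 3.604766
Compute 20 * 3.604766 = 72.0953
TL = 72.0953 - 47.3 = 24.8

24.8 dB


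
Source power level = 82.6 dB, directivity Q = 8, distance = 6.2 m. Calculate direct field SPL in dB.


Given values:
  Lw = 82.6 dB, Q = 8, r = 6.2 m
Formula: SPL = Lw + 10 * log10(Q / (4 * pi * r^2))
Compute 4 * pi * r^2 = 4 * pi * 6.2^2 = 483.0513
Compute Q / denom = 8 / 483.0513 = 0.01656139
Compute 10 * log10(0.01656139) = -17.809
SPL = 82.6 + (-17.809) = 64.79

64.79 dB


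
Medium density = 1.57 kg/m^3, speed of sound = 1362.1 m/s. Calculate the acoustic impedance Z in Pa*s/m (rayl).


Given values:
  rho = 1.57 kg/m^3
  c = 1362.1 m/s
Formula: Z = rho * c
Z = 1.57 * 1362.1
Z = 2138.5

2138.5 rayl


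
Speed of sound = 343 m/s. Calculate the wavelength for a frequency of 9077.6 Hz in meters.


Given values:
  c = 343 m/s, f = 9077.6 Hz
Formula: lambda = c / f
lambda = 343 / 9077.6
lambda = 0.0378

0.0378 m


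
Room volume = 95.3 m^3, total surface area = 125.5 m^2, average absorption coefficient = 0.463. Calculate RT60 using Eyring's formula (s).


Given values:
  V = 95.3 m^3, S = 125.5 m^2, alpha = 0.463
Formula: RT60 = 0.161 * V / (-S * ln(1 - alpha))
Compute ln(1 - 0.463) = ln(0.537) = -0.621757
Denominator: -125.5 * -0.621757 = 78.0305
Numerator: 0.161 * 95.3 = 15.3433
RT60 = 15.3433 / 78.0305 = 0.197

0.197 s


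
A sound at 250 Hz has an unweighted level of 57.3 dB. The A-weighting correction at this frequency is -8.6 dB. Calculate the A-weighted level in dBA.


Given values:
  SPL = 57.3 dB
  A-weighting at 250 Hz = -8.6 dB
Formula: L_A = SPL + A_weight
L_A = 57.3 + (-8.6)
L_A = 48.7

48.7 dBA


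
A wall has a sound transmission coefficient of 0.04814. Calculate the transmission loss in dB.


Given values:
  tau = 0.04814
Formula: TL = 10 * log10(1 / tau)
Compute 1 / tau = 1 / 0.04814 = 20.7727
Compute log10(20.7727) = 1.317493
TL = 10 * 1.317493 = 13.17

13.17 dB


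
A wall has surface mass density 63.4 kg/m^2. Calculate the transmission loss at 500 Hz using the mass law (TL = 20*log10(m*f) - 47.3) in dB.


Given values:
  m = 63.4 kg/m^2, f = 500 Hz
Formula: TL = 20 * log10(m * f) - 47.3
Compute m * f = 63.4 * 500 = 31700.0
Compute log10(31700.0) = 4.501059
Compute 20 * 4.501059 = 90.0212
TL = 90.0212 - 47.3 = 42.72

42.72 dB


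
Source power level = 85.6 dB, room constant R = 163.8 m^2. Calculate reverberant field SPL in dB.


Given values:
  Lw = 85.6 dB, R = 163.8 m^2
Formula: SPL = Lw + 10 * log10(4 / R)
Compute 4 / R = 4 / 163.8 = 0.02442
Compute 10 * log10(0.02442) = -16.1225
SPL = 85.6 + (-16.1225) = 69.48

69.48 dB


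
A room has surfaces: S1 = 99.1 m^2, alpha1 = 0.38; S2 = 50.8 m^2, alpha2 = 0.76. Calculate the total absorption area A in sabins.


Given surfaces:
  Surface 1: 99.1 * 0.38 = 37.658
  Surface 2: 50.8 * 0.76 = 38.608
Formula: A = sum(Si * alpha_i)
A = 37.658 + 38.608
A = 76.27

76.27 sabins


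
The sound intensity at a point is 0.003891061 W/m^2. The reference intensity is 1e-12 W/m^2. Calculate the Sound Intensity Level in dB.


Given values:
  I = 0.003891061 W/m^2
  I_ref = 1e-12 W/m^2
Formula: SIL = 10 * log10(I / I_ref)
Compute ratio: I / I_ref = 3891061000
Compute log10: log10(3891061000) = 9.590068
Multiply: SIL = 10 * 9.590068 = 95.9

95.9 dB


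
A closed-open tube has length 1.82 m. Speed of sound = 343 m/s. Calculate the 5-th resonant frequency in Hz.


Given values:
  Tube type: closed-open, L = 1.82 m, c = 343 m/s, n = 5
Formula: f_n = (2n - 1) * c / (4 * L)
Compute 2n - 1 = 2*5 - 1 = 9
Compute 4 * L = 4 * 1.82 = 7.28
f = 9 * 343 / 7.28
f = 424.04

424.04 Hz


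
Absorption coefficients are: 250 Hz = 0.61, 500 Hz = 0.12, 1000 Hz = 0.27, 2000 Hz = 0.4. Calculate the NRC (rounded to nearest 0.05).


Given values:
  a_250 = 0.61, a_500 = 0.12
  a_1000 = 0.27, a_2000 = 0.4
Formula: NRC = (a250 + a500 + a1000 + a2000) / 4
Sum = 0.61 + 0.12 + 0.27 + 0.4 = 1.4
NRC = 1.4 / 4 = 0.35
Rounded to nearest 0.05: 0.35

0.35


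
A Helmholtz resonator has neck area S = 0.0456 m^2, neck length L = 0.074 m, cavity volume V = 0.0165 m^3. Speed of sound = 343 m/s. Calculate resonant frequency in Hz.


Given values:
  S = 0.0456 m^2, L = 0.074 m, V = 0.0165 m^3, c = 343 m/s
Formula: f = (c / (2*pi)) * sqrt(S / (V * L))
Compute V * L = 0.0165 * 0.074 = 0.001221
Compute S / (V * L) = 0.0456 / 0.001221 = 37.3464
Compute sqrt(37.3464) = 6.11117
Compute c / (2*pi) = 343 / 6.283185 = 54.590148
f = 54.590148 * 6.11117 = 333.61

333.61 Hz


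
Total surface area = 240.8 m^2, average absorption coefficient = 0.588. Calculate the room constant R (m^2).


Given values:
  S = 240.8 m^2, alpha = 0.588
Formula: R = S * alpha / (1 - alpha)
Numerator: 240.8 * 0.588 = 141.5904
Denominator: 1 - 0.588 = 0.412
R = 141.5904 / 0.412 = 343.67

343.67 m^2


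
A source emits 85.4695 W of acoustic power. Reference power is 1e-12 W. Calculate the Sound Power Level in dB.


Given values:
  W = 85.4695 W
  W_ref = 1e-12 W
Formula: SWL = 10 * log10(W / W_ref)
Compute ratio: W / W_ref = 85469500000000
Compute log10: log10(85469500000000) = 13.931811
Multiply: SWL = 10 * 13.931811 = 139.32

139.32 dB


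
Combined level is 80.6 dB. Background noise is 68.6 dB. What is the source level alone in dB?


Given values:
  L_total = 80.6 dB, L_bg = 68.6 dB
Formula: L_source = 10 * log10(10^(L_total/10) - 10^(L_bg/10))
Convert to linear:
  10^(80.6/10) = 114815362.1497
  10^(68.6/10) = 7244359.6007
Difference: 114815362.1497 - 7244359.6007 = 107571002.549
L_source = 10 * log10(107571002.549) = 80.32

80.32 dB


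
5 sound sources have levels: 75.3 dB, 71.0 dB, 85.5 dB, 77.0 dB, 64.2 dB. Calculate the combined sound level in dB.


Formula: L_total = 10 * log10( sum(10^(Li/10)) )
  Source 1: 10^(75.3/10) = 33884415.6139
  Source 2: 10^(71.0/10) = 12589254.1179
  Source 3: 10^(85.5/10) = 354813389.2336
  Source 4: 10^(77.0/10) = 50118723.3627
  Source 5: 10^(64.2/10) = 2630267.9919
Sum of linear values = 454036050.32
L_total = 10 * log10(454036050.32) = 86.57

86.57 dB


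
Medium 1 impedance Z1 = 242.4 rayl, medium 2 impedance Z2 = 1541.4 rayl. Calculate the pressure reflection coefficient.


Given values:
  Z1 = 242.4 rayl, Z2 = 1541.4 rayl
Formula: R = (Z2 - Z1) / (Z2 + Z1)
Numerator: Z2 - Z1 = 1541.4 - 242.4 = 1299.0
Denominator: Z2 + Z1 = 1541.4 + 242.4 = 1783.8
R = 1299.0 / 1783.8 = 0.7282

0.7282


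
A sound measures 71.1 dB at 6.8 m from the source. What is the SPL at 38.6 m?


Given values:
  SPL1 = 71.1 dB, r1 = 6.8 m, r2 = 38.6 m
Formula: SPL2 = SPL1 - 20 * log10(r2 / r1)
Compute ratio: r2 / r1 = 38.6 / 6.8 = 5.6765
Compute log10: log10(5.6765) = 0.754081
Compute drop: 20 * 0.754081 = 15.0816
SPL2 = 71.1 - 15.0816 = 56.02

56.02 dB


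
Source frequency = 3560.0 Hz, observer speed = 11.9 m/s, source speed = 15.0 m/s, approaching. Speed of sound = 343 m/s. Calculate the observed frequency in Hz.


Given values:
  f_s = 3560.0 Hz, v_o = 11.9 m/s, v_s = 15.0 m/s
  Direction: approaching
Formula: f_o = f_s * (c + v_o) / (c - v_s)
Numerator: c + v_o = 343 + 11.9 = 354.9
Denominator: c - v_s = 343 - 15.0 = 328.0
f_o = 3560.0 * 354.9 / 328.0 = 3851.96

3851.96 Hz


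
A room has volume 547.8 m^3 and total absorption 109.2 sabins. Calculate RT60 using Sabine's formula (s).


Given values:
  V = 547.8 m^3
  A = 109.2 sabins
Formula: RT60 = 0.161 * V / A
Numerator: 0.161 * 547.8 = 88.1958
RT60 = 88.1958 / 109.2 = 0.808

0.808 s


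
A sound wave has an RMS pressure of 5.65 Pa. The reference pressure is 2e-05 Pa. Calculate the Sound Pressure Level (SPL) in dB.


Given values:
  p = 5.65 Pa
  p_ref = 2e-05 Pa
Formula: SPL = 20 * log10(p / p_ref)
Compute ratio: p / p_ref = 5.65 / 2e-05 = 282500
Compute log10: log10(282500) = 5.451018
Multiply: SPL = 20 * 5.451018 = 109.02

109.02 dB


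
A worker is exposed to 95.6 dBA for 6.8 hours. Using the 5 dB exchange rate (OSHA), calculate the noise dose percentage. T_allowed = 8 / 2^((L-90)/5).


Given values:
  L = 95.6 dBA, T = 6.8 hours
Formula: T_allowed = 8 / 2^((L - 90) / 5)
Compute exponent: (95.6 - 90) / 5 = 1.12
Compute 2^(1.12) = 2.17347
T_allowed = 8 / 2.17347 = 3.68075 hours
Dose = (T / T_allowed) * 100
Dose = (6.8 / 3.68075) * 100 = 184.74

184.74 %


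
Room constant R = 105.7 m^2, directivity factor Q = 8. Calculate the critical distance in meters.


Given values:
  R = 105.7 m^2, Q = 8
Formula: d_c = 0.141 * sqrt(Q * R)
Compute Q * R = 8 * 105.7 = 845.6
Compute sqrt(845.6) = 29.0792
d_c = 0.141 * 29.0792 = 4.1

4.1 m


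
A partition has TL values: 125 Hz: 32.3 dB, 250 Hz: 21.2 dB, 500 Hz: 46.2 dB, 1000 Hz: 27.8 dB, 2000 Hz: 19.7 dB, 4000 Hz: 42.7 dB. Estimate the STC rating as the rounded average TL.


Given TL values at each frequency:
  125 Hz: 32.3 dB
  250 Hz: 21.2 dB
  500 Hz: 46.2 dB
  1000 Hz: 27.8 dB
  2000 Hz: 19.7 dB
  4000 Hz: 42.7 dB
Formula: STC ~ round(average of TL values)
Sum = 32.3 + 21.2 + 46.2 + 27.8 + 19.7 + 42.7 = 189.9
Average = 189.9 / 6 = 31.65
Rounded: 32

32


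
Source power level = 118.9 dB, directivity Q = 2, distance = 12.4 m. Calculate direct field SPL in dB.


Given values:
  Lw = 118.9 dB, Q = 2, r = 12.4 m
Formula: SPL = Lw + 10 * log10(Q / (4 * pi * r^2))
Compute 4 * pi * r^2 = 4 * pi * 12.4^2 = 1932.2051
Compute Q / denom = 2 / 1932.2051 = 0.00103509
Compute 10 * log10(0.00103509) = -29.8502
SPL = 118.9 + (-29.8502) = 89.05

89.05 dB


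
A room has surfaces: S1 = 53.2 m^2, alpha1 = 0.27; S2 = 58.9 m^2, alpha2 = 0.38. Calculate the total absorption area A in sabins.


Given surfaces:
  Surface 1: 53.2 * 0.27 = 14.364
  Surface 2: 58.9 * 0.38 = 22.382
Formula: A = sum(Si * alpha_i)
A = 14.364 + 22.382
A = 36.75

36.75 sabins


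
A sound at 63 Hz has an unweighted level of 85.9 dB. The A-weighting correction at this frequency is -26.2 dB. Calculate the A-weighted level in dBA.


Given values:
  SPL = 85.9 dB
  A-weighting at 63 Hz = -26.2 dB
Formula: L_A = SPL + A_weight
L_A = 85.9 + (-26.2)
L_A = 59.7

59.7 dBA


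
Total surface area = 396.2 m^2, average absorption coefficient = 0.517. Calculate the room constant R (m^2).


Given values:
  S = 396.2 m^2, alpha = 0.517
Formula: R = S * alpha / (1 - alpha)
Numerator: 396.2 * 0.517 = 204.8354
Denominator: 1 - 0.517 = 0.483
R = 204.8354 / 0.483 = 424.09

424.09 m^2


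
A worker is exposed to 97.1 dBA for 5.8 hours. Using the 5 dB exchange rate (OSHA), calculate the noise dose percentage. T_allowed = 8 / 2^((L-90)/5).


Given values:
  L = 97.1 dBA, T = 5.8 hours
Formula: T_allowed = 8 / 2^((L - 90) / 5)
Compute exponent: (97.1 - 90) / 5 = 1.42
Compute 2^(1.42) = 2.675855
T_allowed = 8 / 2.675855 = 2.989699 hours
Dose = (T / T_allowed) * 100
Dose = (5.8 / 2.989699) * 100 = 194.0

194.0 %


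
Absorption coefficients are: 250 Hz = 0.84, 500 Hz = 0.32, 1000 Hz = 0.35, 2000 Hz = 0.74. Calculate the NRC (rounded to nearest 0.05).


Given values:
  a_250 = 0.84, a_500 = 0.32
  a_1000 = 0.35, a_2000 = 0.74
Formula: NRC = (a250 + a500 + a1000 + a2000) / 4
Sum = 0.84 + 0.32 + 0.35 + 0.74 = 2.25
NRC = 2.25 / 4 = 0.5625
Rounded to nearest 0.05: 0.55

0.55


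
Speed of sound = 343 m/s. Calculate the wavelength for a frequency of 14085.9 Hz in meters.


Given values:
  c = 343 m/s, f = 14085.9 Hz
Formula: lambda = c / f
lambda = 343 / 14085.9
lambda = 0.0244

0.0244 m


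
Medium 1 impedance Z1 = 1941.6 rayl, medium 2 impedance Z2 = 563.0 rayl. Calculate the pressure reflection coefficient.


Given values:
  Z1 = 1941.6 rayl, Z2 = 563.0 rayl
Formula: R = (Z2 - Z1) / (Z2 + Z1)
Numerator: Z2 - Z1 = 563.0 - 1941.6 = -1378.6
Denominator: Z2 + Z1 = 563.0 + 1941.6 = 2504.6
R = -1378.6 / 2504.6 = -0.5504

-0.5504


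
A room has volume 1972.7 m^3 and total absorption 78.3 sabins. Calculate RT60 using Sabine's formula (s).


Given values:
  V = 1972.7 m^3
  A = 78.3 sabins
Formula: RT60 = 0.161 * V / A
Numerator: 0.161 * 1972.7 = 317.6047
RT60 = 317.6047 / 78.3 = 4.056

4.056 s


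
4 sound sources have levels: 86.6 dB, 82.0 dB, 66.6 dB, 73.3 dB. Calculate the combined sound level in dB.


Formula: L_total = 10 * log10( sum(10^(Li/10)) )
  Source 1: 10^(86.6/10) = 457088189.6149
  Source 2: 10^(82.0/10) = 158489319.2461
  Source 3: 10^(66.6/10) = 4570881.8961
  Source 4: 10^(73.3/10) = 21379620.895
Sum of linear values = 641528011.6521
L_total = 10 * log10(641528011.6521) = 88.07

88.07 dB


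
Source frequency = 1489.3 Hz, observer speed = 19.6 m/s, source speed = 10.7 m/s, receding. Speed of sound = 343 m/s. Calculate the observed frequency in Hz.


Given values:
  f_s = 1489.3 Hz, v_o = 19.6 m/s, v_s = 10.7 m/s
  Direction: receding
Formula: f_o = f_s * (c - v_o) / (c + v_s)
Numerator: c - v_o = 343 - 19.6 = 323.4
Denominator: c + v_s = 343 + 10.7 = 353.7
f_o = 1489.3 * 323.4 / 353.7 = 1361.72

1361.72 Hz


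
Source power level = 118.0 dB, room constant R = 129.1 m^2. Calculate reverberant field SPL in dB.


Given values:
  Lw = 118.0 dB, R = 129.1 m^2
Formula: SPL = Lw + 10 * log10(4 / R)
Compute 4 / R = 4 / 129.1 = 0.030984
Compute 10 * log10(0.030984) = -15.0886
SPL = 118.0 + (-15.0886) = 102.91

102.91 dB


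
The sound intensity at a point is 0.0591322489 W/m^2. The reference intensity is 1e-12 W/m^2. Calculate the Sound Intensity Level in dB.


Given values:
  I = 0.0591322489 W/m^2
  I_ref = 1e-12 W/m^2
Formula: SIL = 10 * log10(I / I_ref)
Compute ratio: I / I_ref = 59132248900
Compute log10: log10(59132248900) = 10.771824
Multiply: SIL = 10 * 10.771824 = 107.72

107.72 dB


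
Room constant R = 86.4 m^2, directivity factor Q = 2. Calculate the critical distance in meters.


Given values:
  R = 86.4 m^2, Q = 2
Formula: d_c = 0.141 * sqrt(Q * R)
Compute Q * R = 2 * 86.4 = 172.8
Compute sqrt(172.8) = 13.1453
d_c = 0.141 * 13.1453 = 1.853

1.853 m


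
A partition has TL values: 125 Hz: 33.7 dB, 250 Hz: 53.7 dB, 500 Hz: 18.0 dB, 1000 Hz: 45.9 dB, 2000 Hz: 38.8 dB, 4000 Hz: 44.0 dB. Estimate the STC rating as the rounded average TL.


Given TL values at each frequency:
  125 Hz: 33.7 dB
  250 Hz: 53.7 dB
  500 Hz: 18.0 dB
  1000 Hz: 45.9 dB
  2000 Hz: 38.8 dB
  4000 Hz: 44.0 dB
Formula: STC ~ round(average of TL values)
Sum = 33.7 + 53.7 + 18.0 + 45.9 + 38.8 + 44.0 = 234.1
Average = 234.1 / 6 = 39.02
Rounded: 39

39


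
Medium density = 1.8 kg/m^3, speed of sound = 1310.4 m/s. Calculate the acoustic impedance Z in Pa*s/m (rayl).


Given values:
  rho = 1.8 kg/m^3
  c = 1310.4 m/s
Formula: Z = rho * c
Z = 1.8 * 1310.4
Z = 2358.72

2358.72 rayl


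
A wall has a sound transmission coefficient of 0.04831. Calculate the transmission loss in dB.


Given values:
  tau = 0.04831
Formula: TL = 10 * log10(1 / tau)
Compute 1 / tau = 1 / 0.04831 = 20.6996
Compute log10(20.6996) = 1.315962
TL = 10 * 1.315962 = 13.16

13.16 dB


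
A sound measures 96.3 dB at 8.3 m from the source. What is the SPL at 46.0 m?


Given values:
  SPL1 = 96.3 dB, r1 = 8.3 m, r2 = 46.0 m
Formula: SPL2 = SPL1 - 20 * log10(r2 / r1)
Compute ratio: r2 / r1 = 46.0 / 8.3 = 5.5422
Compute log10: log10(5.5422) = 0.743682
Compute drop: 20 * 0.743682 = 14.8736
SPL2 = 96.3 - 14.8736 = 81.43

81.43 dB


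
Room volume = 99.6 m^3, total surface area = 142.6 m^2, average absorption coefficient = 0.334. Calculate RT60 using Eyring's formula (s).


Given values:
  V = 99.6 m^3, S = 142.6 m^2, alpha = 0.334
Formula: RT60 = 0.161 * V / (-S * ln(1 - alpha))
Compute ln(1 - 0.334) = ln(0.666) = -0.406466
Denominator: -142.6 * -0.406466 = 57.9621
Numerator: 0.161 * 99.6 = 16.0356
RT60 = 16.0356 / 57.9621 = 0.277

0.277 s


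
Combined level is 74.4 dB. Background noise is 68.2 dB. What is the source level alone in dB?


Given values:
  L_total = 74.4 dB, L_bg = 68.2 dB
Formula: L_source = 10 * log10(10^(L_total/10) - 10^(L_bg/10))
Convert to linear:
  10^(74.4/10) = 27542287.0334
  10^(68.2/10) = 6606934.4801
Difference: 27542287.0334 - 6606934.4801 = 20935352.5533
L_source = 10 * log10(20935352.5533) = 73.21

73.21 dB


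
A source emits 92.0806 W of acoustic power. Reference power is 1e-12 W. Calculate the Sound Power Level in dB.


Given values:
  W = 92.0806 W
  W_ref = 1e-12 W
Formula: SWL = 10 * log10(W / W_ref)
Compute ratio: W / W_ref = 92080600000000
Compute log10: log10(92080600000000) = 13.964168
Multiply: SWL = 10 * 13.964168 = 139.64

139.64 dB


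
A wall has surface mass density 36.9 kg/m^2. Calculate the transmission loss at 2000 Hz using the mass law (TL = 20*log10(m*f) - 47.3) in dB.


Given values:
  m = 36.9 kg/m^2, f = 2000 Hz
Formula: TL = 20 * log10(m * f) - 47.3
Compute m * f = 36.9 * 2000 = 73800.0
Compute log10(73800.0) = 4.868056
Compute 20 * 4.868056 = 97.3611
TL = 97.3611 - 47.3 = 50.06

50.06 dB


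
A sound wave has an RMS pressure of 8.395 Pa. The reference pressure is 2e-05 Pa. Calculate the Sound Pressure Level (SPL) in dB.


Given values:
  p = 8.395 Pa
  p_ref = 2e-05 Pa
Formula: SPL = 20 * log10(p / p_ref)
Compute ratio: p / p_ref = 8.395 / 2e-05 = 419750
Compute log10: log10(419750) = 5.622991
Multiply: SPL = 20 * 5.622991 = 112.46

112.46 dB


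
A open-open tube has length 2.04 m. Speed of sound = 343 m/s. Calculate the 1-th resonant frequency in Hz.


Given values:
  Tube type: open-open, L = 2.04 m, c = 343 m/s, n = 1
Formula: f_n = n * c / (2 * L)
Compute 2 * L = 2 * 2.04 = 4.08
f = 1 * 343 / 4.08
f = 84.07

84.07 Hz


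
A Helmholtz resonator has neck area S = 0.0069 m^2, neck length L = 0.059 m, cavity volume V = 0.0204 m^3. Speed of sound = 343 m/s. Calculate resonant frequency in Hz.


Given values:
  S = 0.0069 m^2, L = 0.059 m, V = 0.0204 m^3, c = 343 m/s
Formula: f = (c / (2*pi)) * sqrt(S / (V * L))
Compute V * L = 0.0204 * 0.059 = 0.0012036
Compute S / (V * L) = 0.0069 / 0.0012036 = 5.7328
Compute sqrt(5.7328) = 2.394327
Compute c / (2*pi) = 343 / 6.283185 = 54.590148
f = 54.590148 * 2.394327 = 130.71

130.71 Hz


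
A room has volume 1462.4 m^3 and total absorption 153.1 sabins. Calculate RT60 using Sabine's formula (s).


Given values:
  V = 1462.4 m^3
  A = 153.1 sabins
Formula: RT60 = 0.161 * V / A
Numerator: 0.161 * 1462.4 = 235.4464
RT60 = 235.4464 / 153.1 = 1.538

1.538 s


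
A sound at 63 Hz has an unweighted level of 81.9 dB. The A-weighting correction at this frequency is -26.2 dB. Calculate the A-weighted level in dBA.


Given values:
  SPL = 81.9 dB
  A-weighting at 63 Hz = -26.2 dB
Formula: L_A = SPL + A_weight
L_A = 81.9 + (-26.2)
L_A = 55.7

55.7 dBA


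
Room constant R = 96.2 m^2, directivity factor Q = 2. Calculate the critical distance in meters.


Given values:
  R = 96.2 m^2, Q = 2
Formula: d_c = 0.141 * sqrt(Q * R)
Compute Q * R = 2 * 96.2 = 192.4
Compute sqrt(192.4) = 13.8708
d_c = 0.141 * 13.8708 = 1.956

1.956 m


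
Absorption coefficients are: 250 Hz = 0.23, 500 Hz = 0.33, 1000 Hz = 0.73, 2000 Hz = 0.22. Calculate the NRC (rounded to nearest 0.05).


Given values:
  a_250 = 0.23, a_500 = 0.33
  a_1000 = 0.73, a_2000 = 0.22
Formula: NRC = (a250 + a500 + a1000 + a2000) / 4
Sum = 0.23 + 0.33 + 0.73 + 0.22 = 1.51
NRC = 1.51 / 4 = 0.3775
Rounded to nearest 0.05: 0.4

0.4


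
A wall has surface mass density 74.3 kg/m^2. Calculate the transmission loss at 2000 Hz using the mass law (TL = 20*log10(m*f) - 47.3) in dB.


Given values:
  m = 74.3 kg/m^2, f = 2000 Hz
Formula: TL = 20 * log10(m * f) - 47.3
Compute m * f = 74.3 * 2000 = 148600.0
Compute log10(148600.0) = 5.172019
Compute 20 * 5.172019 = 103.4404
TL = 103.4404 - 47.3 = 56.14

56.14 dB


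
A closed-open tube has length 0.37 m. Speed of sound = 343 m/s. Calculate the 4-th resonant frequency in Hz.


Given values:
  Tube type: closed-open, L = 0.37 m, c = 343 m/s, n = 4
Formula: f_n = (2n - 1) * c / (4 * L)
Compute 2n - 1 = 2*4 - 1 = 7
Compute 4 * L = 4 * 0.37 = 1.48
f = 7 * 343 / 1.48
f = 1622.3

1622.3 Hz


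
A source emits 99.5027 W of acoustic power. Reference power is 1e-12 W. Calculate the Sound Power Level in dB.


Given values:
  W = 99.5027 W
  W_ref = 1e-12 W
Formula: SWL = 10 * log10(W / W_ref)
Compute ratio: W / W_ref = 99502700000000
Compute log10: log10(99502700000000) = 13.997835
Multiply: SWL = 10 * 13.997835 = 139.98

139.98 dB


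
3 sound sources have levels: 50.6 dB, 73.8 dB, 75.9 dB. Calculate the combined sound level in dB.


Formula: L_total = 10 * log10( sum(10^(Li/10)) )
  Source 1: 10^(50.6/10) = 114815.3621
  Source 2: 10^(73.8/10) = 23988329.1902
  Source 3: 10^(75.9/10) = 38904514.4994
Sum of linear values = 63007659.0517
L_total = 10 * log10(63007659.0517) = 77.99

77.99 dB


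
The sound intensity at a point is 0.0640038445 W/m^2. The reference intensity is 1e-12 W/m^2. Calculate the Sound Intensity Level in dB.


Given values:
  I = 0.0640038445 W/m^2
  I_ref = 1e-12 W/m^2
Formula: SIL = 10 * log10(I / I_ref)
Compute ratio: I / I_ref = 64003844500
Compute log10: log10(64003844500) = 10.806206
Multiply: SIL = 10 * 10.806206 = 108.06

108.06 dB


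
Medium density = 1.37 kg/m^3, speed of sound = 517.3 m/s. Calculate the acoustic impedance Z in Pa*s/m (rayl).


Given values:
  rho = 1.37 kg/m^3
  c = 517.3 m/s
Formula: Z = rho * c
Z = 1.37 * 517.3
Z = 708.7

708.7 rayl


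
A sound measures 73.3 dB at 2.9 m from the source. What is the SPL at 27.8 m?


Given values:
  SPL1 = 73.3 dB, r1 = 2.9 m, r2 = 27.8 m
Formula: SPL2 = SPL1 - 20 * log10(r2 / r1)
Compute ratio: r2 / r1 = 27.8 / 2.9 = 9.5862
Compute log10: log10(9.5862) = 0.981646
Compute drop: 20 * 0.981646 = 19.6329
SPL2 = 73.3 - 19.6329 = 53.67

53.67 dB


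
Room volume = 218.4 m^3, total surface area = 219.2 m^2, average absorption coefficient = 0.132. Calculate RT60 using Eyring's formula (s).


Given values:
  V = 218.4 m^3, S = 219.2 m^2, alpha = 0.132
Formula: RT60 = 0.161 * V / (-S * ln(1 - alpha))
Compute ln(1 - 0.132) = ln(0.868) = -0.141564
Denominator: -219.2 * -0.141564 = 31.0308
Numerator: 0.161 * 218.4 = 35.1624
RT60 = 35.1624 / 31.0308 = 1.133

1.133 s


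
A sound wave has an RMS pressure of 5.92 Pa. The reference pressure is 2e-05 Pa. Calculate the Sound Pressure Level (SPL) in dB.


Given values:
  p = 5.92 Pa
  p_ref = 2e-05 Pa
Formula: SPL = 20 * log10(p / p_ref)
Compute ratio: p / p_ref = 5.92 / 2e-05 = 296000
Compute log10: log10(296000) = 5.471292
Multiply: SPL = 20 * 5.471292 = 109.43

109.43 dB
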